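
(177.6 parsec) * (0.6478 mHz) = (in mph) 7.941e+15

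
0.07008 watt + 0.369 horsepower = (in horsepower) 0.3691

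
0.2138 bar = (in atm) 0.211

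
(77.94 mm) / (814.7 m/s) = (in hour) 2.657e-08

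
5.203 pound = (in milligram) 2.36e+06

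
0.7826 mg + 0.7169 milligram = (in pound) 3.306e-06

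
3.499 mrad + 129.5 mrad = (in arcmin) 457.2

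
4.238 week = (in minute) 4.272e+04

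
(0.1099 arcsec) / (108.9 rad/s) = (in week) 8.09e-15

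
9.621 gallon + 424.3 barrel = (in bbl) 424.5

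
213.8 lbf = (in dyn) 9.51e+07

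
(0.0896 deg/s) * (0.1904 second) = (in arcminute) 1.024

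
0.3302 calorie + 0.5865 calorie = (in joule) 3.835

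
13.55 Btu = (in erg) 1.43e+11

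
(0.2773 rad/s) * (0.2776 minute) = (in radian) 4.619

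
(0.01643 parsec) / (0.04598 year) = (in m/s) 3.496e+08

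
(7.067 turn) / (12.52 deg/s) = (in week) 0.000336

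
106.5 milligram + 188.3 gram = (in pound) 0.4154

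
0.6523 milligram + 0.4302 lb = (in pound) 0.4302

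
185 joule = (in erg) 1.85e+09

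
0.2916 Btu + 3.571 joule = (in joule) 311.2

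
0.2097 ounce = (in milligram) 5945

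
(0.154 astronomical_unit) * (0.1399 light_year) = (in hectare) 3.049e+21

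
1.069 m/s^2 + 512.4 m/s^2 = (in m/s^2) 513.5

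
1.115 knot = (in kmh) 2.065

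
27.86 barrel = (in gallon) 1170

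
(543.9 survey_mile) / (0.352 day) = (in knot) 55.95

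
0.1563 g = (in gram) 0.1563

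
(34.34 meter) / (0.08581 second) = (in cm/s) 4.002e+04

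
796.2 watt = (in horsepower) 1.068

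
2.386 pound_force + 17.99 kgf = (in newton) 187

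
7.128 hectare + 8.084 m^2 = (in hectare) 7.129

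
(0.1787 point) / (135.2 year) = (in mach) 4.342e-17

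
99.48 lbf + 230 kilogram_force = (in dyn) 2.698e+08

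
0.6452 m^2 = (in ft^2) 6.945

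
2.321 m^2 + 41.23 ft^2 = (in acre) 0.00152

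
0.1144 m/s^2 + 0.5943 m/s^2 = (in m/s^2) 0.7087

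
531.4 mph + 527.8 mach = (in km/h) 6.478e+05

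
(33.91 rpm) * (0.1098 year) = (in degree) 7.045e+08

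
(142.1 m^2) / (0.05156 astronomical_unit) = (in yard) 2.015e-08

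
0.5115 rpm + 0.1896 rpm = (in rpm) 0.7011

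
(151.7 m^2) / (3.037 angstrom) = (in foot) 1.639e+12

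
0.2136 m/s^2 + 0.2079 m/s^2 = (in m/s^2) 0.4215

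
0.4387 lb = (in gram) 199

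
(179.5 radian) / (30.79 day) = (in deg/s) 0.003866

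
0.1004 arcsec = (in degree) 2.789e-05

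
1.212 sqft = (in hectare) 1.126e-05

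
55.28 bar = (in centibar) 5528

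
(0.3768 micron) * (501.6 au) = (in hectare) 2827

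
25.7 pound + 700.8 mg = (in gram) 1.166e+04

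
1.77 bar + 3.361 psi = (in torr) 1501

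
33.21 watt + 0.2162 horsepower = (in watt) 194.4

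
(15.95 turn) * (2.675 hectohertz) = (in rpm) 2.56e+05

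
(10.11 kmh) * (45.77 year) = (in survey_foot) 1.33e+10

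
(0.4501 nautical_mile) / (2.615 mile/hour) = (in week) 0.001179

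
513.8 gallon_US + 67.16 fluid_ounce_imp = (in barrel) 12.25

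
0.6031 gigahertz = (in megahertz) 603.1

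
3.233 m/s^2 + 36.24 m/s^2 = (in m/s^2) 39.47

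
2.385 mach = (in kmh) 2924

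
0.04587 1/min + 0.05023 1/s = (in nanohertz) 5.099e+07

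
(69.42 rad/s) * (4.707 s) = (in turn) 52.01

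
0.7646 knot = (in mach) 0.001155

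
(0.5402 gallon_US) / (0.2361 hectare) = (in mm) 0.0008661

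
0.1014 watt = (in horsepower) 0.000136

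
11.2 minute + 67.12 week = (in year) 1.287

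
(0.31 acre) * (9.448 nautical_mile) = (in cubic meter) 2.195e+07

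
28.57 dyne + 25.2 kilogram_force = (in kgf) 25.2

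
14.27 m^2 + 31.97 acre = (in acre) 31.97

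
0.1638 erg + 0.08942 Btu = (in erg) 9.434e+08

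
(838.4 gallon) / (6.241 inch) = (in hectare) 0.002002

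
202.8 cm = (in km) 0.002028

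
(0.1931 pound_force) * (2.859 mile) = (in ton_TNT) 9.446e-07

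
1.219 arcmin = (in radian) 0.0003546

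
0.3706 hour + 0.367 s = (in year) 4.232e-05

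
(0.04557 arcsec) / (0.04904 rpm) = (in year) 1.364e-12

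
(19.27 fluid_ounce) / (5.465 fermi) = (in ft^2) 1.122e+12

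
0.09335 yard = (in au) 5.706e-13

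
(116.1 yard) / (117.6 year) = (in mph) 6.403e-08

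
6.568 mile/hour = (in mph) 6.568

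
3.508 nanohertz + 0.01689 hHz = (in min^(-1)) 101.3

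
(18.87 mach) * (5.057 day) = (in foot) 9.21e+09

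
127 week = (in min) 1.28e+06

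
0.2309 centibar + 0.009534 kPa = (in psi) 0.03487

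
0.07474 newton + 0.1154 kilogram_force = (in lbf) 0.2712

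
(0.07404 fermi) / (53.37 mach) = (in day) 4.716e-26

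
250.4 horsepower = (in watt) 1.867e+05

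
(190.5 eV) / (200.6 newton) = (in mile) 9.454e-23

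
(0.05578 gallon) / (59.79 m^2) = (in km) 3.532e-09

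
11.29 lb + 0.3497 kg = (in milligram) 5.471e+06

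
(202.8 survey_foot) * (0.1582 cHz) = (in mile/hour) 0.2187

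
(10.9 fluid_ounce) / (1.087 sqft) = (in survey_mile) 1.983e-06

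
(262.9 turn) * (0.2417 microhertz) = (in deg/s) 0.02288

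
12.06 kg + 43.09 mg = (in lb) 26.59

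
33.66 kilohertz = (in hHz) 336.6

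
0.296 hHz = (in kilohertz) 0.0296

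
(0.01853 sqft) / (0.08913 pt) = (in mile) 0.03402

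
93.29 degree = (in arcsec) 3.358e+05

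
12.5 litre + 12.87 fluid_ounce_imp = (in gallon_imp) 2.83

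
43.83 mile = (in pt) 1.999e+08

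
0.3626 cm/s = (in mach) 1.065e-05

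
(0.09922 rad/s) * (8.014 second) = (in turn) 0.1266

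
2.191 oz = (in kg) 0.06211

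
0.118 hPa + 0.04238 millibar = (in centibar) 0.01604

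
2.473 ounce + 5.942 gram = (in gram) 76.05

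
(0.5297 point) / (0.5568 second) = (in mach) 9.856e-07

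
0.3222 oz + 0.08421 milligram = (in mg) 9134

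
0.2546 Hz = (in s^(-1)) 0.2546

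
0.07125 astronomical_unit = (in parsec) 3.454e-07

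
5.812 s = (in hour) 0.001614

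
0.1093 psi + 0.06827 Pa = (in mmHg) 5.653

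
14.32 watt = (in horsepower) 0.0192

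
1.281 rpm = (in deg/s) 7.686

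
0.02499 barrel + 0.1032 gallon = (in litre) 4.364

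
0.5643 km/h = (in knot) 0.3047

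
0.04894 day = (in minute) 70.47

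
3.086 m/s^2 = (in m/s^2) 3.086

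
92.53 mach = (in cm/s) 3.151e+06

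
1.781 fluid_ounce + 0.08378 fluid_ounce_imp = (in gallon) 0.01454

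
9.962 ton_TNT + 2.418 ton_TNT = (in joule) 5.18e+10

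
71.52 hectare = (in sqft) 7.698e+06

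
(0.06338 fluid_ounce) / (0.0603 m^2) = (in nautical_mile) 1.678e-08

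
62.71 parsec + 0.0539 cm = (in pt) 5.485e+21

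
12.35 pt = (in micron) 4357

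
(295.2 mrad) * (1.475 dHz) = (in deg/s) 2.495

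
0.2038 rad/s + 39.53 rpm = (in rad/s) 4.343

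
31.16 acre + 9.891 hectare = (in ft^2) 2.422e+06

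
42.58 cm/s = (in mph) 0.9525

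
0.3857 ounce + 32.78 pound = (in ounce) 524.9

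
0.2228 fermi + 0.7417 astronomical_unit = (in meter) 1.11e+11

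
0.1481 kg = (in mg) 1.481e+05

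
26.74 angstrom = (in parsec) 8.666e-26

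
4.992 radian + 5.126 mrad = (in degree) 286.3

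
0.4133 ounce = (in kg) 0.01172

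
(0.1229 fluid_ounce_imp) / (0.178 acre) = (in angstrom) 48.48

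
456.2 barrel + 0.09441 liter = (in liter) 7.253e+04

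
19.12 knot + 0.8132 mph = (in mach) 0.02996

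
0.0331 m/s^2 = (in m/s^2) 0.0331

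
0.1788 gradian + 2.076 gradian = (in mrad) 35.42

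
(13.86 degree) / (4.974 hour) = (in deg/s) 0.000774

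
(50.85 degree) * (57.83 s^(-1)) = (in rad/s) 51.32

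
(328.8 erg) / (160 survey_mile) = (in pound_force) 2.871e-11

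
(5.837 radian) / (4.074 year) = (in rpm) 4.338e-07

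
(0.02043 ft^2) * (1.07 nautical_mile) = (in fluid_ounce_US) 1.272e+05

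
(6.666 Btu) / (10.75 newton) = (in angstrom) 6.542e+12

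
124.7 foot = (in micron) 3.801e+07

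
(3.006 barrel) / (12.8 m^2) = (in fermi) 3.734e+13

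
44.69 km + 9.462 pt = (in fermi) 4.469e+19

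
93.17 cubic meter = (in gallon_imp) 2.049e+04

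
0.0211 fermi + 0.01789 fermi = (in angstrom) 3.899e-07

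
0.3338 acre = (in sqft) 1.454e+04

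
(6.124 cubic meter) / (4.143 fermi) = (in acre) 3.653e+11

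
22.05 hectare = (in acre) 54.49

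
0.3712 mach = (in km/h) 455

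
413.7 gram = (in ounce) 14.59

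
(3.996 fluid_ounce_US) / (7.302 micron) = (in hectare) 0.001618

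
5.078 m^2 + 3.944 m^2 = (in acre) 0.002229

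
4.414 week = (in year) 0.08465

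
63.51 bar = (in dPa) 6.351e+07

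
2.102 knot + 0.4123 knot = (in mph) 2.893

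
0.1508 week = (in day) 1.056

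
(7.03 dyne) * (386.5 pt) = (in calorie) 2.291e-06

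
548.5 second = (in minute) 9.142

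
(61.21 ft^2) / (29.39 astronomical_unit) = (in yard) 1.414e-12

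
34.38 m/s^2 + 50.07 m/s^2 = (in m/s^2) 84.45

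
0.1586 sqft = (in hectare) 1.473e-06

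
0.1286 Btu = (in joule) 135.7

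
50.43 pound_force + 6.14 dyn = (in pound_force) 50.43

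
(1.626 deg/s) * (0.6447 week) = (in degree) 6.34e+05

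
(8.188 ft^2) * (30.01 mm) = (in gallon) 6.031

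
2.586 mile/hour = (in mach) 0.003395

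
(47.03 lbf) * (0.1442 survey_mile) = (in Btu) 46.02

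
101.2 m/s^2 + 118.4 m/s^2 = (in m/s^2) 219.6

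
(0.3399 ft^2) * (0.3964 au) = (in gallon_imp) 4.119e+11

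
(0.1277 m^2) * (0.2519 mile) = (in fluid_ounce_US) 1.751e+06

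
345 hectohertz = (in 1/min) 2.07e+06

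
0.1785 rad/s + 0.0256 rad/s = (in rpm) 1.949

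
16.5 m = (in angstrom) 1.65e+11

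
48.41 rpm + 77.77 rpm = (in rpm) 126.2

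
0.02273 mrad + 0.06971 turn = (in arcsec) 9.035e+04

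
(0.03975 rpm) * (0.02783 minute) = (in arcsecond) 1434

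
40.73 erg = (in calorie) 9.735e-07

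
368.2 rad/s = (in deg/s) 2.11e+04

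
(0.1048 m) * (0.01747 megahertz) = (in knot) 3559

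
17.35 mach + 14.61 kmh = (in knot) 1.149e+04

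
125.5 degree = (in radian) 2.19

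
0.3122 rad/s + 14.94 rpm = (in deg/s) 107.5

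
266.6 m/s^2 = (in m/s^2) 266.6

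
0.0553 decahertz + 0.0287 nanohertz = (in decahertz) 0.0553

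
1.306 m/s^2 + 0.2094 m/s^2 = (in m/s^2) 1.515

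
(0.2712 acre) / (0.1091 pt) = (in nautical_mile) 1.54e+04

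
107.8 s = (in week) 0.0001782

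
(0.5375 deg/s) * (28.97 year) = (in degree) 4.911e+08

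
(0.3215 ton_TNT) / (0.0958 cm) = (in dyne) 1.404e+17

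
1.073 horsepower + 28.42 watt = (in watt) 828.6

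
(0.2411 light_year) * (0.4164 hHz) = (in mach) 2.789e+14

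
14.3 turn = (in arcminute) 3.089e+05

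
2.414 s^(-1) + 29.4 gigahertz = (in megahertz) 2.94e+04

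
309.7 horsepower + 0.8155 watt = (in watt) 2.309e+05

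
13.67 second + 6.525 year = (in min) 3.43e+06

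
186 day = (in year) 0.5096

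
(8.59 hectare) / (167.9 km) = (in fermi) 5.116e+14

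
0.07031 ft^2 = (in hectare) 6.532e-07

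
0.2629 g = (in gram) 0.2629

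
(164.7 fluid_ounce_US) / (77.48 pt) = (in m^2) 0.1782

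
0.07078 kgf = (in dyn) 6.941e+04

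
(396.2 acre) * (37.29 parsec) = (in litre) 1.845e+27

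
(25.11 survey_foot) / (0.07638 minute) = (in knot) 3.246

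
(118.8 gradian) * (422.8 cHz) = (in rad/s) 7.89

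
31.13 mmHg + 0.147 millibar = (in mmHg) 31.24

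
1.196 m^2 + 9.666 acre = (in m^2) 3.912e+04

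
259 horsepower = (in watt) 1.931e+05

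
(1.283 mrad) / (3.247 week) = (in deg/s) 3.743e-08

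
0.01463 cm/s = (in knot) 0.0002844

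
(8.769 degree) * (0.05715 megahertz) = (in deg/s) 5.011e+05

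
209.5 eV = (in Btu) 3.181e-20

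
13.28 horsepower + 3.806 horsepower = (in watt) 1.274e+04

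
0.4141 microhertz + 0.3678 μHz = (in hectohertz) 7.819e-09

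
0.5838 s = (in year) 1.851e-08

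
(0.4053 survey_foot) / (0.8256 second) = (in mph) 0.3347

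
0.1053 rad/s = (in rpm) 1.006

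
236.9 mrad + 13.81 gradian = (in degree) 26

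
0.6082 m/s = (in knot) 1.182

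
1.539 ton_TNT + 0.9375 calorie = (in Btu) 6.103e+06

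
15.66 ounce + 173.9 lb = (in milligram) 7.932e+07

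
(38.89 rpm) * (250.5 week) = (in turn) 9.82e+07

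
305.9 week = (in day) 2141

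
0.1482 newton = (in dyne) 1.482e+04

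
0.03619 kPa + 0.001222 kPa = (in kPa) 0.03741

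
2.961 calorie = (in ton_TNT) 2.961e-09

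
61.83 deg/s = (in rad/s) 1.079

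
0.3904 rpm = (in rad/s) 0.04088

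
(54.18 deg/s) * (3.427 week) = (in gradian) 1.248e+08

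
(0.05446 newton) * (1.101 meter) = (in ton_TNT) 1.433e-11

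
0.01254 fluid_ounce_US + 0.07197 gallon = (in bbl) 0.001716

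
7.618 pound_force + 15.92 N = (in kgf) 5.079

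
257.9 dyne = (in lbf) 0.0005798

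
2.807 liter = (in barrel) 0.01766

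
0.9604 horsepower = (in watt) 716.2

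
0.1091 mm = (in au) 7.293e-16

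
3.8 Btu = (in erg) 4.009e+10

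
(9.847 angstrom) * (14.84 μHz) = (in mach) 4.292e-17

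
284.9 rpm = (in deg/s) 1709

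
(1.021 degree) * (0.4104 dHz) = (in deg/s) 0.0419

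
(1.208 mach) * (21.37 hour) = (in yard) 3.461e+07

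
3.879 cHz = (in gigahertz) 3.879e-11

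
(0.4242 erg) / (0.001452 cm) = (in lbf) 0.0006568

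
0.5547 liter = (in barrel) 0.003489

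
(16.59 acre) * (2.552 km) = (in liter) 1.713e+11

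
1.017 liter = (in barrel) 0.006397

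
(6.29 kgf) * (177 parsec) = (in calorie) 8.052e+19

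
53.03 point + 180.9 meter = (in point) 5.128e+05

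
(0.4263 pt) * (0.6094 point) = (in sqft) 3.48e-07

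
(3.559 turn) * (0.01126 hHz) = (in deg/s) 1443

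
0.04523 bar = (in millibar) 45.23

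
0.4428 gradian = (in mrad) 6.955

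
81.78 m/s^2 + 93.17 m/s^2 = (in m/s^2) 174.9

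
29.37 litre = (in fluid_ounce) 993.1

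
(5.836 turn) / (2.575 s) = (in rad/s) 14.24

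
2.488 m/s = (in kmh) 8.957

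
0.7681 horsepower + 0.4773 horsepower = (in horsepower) 1.245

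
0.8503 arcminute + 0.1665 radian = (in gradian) 10.62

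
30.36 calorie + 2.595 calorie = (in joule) 137.9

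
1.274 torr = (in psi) 0.02464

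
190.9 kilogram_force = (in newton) 1872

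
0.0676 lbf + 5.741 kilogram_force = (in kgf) 5.772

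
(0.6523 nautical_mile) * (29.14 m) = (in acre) 8.699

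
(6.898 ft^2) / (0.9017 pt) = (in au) 1.347e-08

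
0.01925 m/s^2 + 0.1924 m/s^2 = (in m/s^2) 0.2116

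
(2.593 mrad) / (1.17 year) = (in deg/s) 4.027e-09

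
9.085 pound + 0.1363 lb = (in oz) 147.5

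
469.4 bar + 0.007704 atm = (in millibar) 4.694e+05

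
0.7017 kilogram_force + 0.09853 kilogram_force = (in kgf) 0.8002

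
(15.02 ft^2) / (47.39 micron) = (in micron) 2.945e+10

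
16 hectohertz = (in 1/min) 9.6e+04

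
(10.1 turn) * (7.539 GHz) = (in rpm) 4.569e+12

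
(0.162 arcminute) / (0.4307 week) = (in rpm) 1.728e-09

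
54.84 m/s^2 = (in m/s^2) 54.84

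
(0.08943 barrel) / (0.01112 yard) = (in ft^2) 15.05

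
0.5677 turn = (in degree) 204.4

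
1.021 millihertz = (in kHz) 1.021e-06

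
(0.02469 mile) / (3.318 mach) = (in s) 0.03517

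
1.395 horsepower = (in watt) 1040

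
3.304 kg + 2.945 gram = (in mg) 3.307e+06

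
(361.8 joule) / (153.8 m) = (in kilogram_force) 0.2399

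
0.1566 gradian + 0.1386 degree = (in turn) 0.0007765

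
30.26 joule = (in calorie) 7.232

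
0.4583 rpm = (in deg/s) 2.75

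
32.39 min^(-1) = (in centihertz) 53.98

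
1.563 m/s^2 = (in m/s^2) 1.563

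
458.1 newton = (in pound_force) 103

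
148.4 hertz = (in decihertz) 1484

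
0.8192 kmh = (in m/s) 0.2276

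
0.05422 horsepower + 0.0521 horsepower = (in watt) 79.28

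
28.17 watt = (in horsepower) 0.03778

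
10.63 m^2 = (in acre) 0.002627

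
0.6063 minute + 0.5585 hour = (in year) 6.491e-05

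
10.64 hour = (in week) 0.06333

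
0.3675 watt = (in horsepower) 0.0004928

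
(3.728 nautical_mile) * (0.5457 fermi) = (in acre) 9.31e-16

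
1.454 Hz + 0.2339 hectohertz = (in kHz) 0.02484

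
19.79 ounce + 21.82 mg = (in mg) 5.611e+05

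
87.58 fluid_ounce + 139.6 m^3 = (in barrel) 878.1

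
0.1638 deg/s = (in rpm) 0.0273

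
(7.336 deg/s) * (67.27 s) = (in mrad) 8613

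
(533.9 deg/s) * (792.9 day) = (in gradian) 4.064e+10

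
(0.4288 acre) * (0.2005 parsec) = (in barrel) 6.753e+19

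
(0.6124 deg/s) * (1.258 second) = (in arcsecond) 2773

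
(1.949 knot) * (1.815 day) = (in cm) 1.572e+07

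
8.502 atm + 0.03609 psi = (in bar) 8.617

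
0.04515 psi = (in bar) 0.003113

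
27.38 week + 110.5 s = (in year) 0.5251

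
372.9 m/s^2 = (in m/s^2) 372.9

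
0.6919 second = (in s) 0.6919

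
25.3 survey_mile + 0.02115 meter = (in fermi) 4.072e+19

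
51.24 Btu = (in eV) 3.374e+23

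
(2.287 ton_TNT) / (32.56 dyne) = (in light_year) 0.003106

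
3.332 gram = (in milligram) 3332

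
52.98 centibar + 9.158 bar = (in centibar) 968.8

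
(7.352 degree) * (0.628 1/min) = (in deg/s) 0.07695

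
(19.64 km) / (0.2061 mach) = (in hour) 0.07774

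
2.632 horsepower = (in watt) 1963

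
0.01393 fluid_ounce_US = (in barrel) 2.591e-06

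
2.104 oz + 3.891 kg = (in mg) 3.951e+06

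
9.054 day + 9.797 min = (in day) 9.061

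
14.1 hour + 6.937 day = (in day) 7.525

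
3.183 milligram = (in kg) 3.183e-06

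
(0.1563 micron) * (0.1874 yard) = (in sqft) 2.883e-07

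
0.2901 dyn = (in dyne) 0.2901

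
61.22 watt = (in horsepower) 0.0821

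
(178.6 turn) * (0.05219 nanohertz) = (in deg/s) 3.356e-06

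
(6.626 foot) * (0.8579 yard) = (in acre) 0.0003915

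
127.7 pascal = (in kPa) 0.1277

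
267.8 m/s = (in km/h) 964.1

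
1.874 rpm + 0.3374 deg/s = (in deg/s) 11.58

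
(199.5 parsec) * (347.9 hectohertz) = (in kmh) 7.71e+23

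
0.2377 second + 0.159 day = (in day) 0.159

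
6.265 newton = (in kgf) 0.6389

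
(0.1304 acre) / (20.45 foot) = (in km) 0.08466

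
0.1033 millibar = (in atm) 0.0001019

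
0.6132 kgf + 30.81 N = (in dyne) 3.682e+06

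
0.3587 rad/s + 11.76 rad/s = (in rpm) 115.7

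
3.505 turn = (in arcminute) 7.571e+04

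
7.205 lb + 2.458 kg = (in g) 5726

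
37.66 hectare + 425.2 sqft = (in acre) 93.07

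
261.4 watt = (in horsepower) 0.3505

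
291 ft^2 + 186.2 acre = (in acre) 186.2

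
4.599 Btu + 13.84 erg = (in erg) 4.852e+10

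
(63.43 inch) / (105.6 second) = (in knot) 0.02966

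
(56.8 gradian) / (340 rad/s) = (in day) 3.037e-08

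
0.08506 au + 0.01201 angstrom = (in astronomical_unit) 0.08506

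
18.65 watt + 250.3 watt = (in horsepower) 0.3607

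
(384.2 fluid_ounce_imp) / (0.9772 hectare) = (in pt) 0.003167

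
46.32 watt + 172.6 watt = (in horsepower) 0.2936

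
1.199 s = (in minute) 0.01998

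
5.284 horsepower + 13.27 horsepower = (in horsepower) 18.55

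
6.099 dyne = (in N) 6.099e-05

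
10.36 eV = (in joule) 1.66e-18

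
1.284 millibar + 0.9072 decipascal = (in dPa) 1285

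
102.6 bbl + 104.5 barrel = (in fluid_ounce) 1.113e+06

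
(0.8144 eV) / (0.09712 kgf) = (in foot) 4.495e-19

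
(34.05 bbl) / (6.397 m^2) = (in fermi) 8.463e+14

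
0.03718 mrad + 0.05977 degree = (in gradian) 0.06878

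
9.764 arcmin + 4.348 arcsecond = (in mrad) 2.861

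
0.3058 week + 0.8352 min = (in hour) 51.39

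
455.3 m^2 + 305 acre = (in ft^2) 1.329e+07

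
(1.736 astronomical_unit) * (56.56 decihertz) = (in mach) 4.314e+09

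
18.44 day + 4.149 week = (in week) 6.783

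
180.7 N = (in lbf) 40.62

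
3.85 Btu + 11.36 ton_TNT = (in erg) 4.753e+17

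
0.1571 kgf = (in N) 1.541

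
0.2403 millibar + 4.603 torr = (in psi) 0.09249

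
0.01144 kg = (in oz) 0.4035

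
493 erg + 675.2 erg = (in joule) 0.0001168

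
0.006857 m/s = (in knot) 0.01333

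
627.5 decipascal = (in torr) 0.4707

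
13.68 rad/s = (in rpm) 130.6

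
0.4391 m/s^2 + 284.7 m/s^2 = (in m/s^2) 285.1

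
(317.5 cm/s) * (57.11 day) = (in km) 1.567e+04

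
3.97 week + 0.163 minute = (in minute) 4.002e+04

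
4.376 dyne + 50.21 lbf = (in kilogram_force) 22.77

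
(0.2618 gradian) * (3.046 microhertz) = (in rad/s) 1.253e-08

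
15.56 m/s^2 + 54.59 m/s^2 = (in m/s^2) 70.15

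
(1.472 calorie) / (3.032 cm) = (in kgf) 20.71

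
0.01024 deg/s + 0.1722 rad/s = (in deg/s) 9.877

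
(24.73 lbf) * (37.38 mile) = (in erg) 6.618e+13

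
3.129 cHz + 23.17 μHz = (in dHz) 0.3131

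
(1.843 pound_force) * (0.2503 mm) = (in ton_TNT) 4.904e-13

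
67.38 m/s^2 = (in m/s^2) 67.38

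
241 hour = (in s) 8.676e+05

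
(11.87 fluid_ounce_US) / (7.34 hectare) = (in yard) 5.23e-09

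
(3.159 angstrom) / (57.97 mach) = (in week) 2.646e-20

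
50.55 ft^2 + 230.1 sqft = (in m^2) 26.07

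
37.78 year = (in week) 1970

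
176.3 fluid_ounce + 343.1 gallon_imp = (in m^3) 1.565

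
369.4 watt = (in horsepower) 0.4954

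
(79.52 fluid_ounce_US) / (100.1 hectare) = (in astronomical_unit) 1.57e-20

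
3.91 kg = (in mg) 3.91e+06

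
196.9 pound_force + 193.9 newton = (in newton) 1070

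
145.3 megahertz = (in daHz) 1.453e+07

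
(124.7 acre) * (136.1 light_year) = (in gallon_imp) 1.429e+26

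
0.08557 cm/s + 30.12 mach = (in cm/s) 1.026e+06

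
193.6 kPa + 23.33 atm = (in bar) 25.58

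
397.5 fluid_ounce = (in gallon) 3.105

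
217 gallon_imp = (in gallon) 260.6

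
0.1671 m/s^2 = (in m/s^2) 0.1671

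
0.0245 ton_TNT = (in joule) 1.025e+08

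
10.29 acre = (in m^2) 4.164e+04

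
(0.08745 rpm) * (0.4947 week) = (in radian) 2740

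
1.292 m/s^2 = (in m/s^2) 1.292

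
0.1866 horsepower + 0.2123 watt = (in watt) 139.4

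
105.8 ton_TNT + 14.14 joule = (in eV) 2.763e+30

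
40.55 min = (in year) 7.715e-05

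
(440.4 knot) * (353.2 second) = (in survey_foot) 2.625e+05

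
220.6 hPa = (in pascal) 2.206e+04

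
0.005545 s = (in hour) 1.54e-06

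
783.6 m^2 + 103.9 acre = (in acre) 104.1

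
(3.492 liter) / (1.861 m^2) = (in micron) 1876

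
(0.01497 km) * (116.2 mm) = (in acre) 0.0004298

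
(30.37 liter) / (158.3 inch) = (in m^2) 0.007553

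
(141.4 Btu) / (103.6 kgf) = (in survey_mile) 0.09124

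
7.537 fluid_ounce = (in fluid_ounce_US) 7.537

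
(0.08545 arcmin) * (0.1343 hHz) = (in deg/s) 0.01913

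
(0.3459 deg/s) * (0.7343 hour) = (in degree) 914.4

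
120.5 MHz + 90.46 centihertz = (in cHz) 1.205e+10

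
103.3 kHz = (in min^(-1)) 6.198e+06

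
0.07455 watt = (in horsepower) 9.997e-05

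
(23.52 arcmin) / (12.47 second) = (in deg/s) 0.03144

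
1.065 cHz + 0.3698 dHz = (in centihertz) 4.763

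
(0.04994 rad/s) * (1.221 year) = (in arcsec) 3.966e+11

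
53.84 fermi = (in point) 1.526e-10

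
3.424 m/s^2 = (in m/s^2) 3.424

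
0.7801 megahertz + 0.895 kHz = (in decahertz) 7.81e+04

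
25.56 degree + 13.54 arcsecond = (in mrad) 446.2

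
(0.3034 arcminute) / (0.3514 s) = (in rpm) 0.002398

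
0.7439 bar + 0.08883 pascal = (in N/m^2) 7.439e+04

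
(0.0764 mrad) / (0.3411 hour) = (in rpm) 5.941e-07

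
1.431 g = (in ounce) 0.05048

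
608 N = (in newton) 608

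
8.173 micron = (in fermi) 8.173e+09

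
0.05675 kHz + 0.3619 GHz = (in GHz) 0.3619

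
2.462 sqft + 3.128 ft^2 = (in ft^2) 5.59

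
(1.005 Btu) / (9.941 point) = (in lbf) 6.797e+04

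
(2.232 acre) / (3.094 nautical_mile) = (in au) 1.054e-11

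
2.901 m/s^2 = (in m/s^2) 2.901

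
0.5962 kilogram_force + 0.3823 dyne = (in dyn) 5.847e+05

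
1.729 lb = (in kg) 0.7843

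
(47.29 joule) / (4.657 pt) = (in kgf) 2935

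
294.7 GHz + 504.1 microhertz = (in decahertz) 2.947e+10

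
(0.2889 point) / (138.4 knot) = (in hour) 3.976e-10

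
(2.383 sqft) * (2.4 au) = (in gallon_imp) 1.748e+13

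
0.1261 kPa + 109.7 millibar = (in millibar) 111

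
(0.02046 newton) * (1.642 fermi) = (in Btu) 3.184e-20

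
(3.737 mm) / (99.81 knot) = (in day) 8.424e-10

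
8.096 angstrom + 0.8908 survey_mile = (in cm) 1.434e+05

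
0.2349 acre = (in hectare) 0.09506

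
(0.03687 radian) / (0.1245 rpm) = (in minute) 0.04713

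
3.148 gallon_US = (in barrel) 0.07495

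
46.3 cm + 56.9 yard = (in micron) 5.249e+07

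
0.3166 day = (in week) 0.04523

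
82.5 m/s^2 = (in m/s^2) 82.5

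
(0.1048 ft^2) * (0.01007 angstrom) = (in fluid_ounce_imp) 3.451e-10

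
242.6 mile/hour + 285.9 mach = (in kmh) 3.508e+05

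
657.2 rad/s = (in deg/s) 3.765e+04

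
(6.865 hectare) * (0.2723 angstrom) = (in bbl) 1.176e-05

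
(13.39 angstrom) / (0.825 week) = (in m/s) 2.684e-15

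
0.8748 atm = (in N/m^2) 8.864e+04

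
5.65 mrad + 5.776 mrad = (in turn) 0.001819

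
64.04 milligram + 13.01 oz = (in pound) 0.8133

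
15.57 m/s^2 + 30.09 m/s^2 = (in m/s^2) 45.66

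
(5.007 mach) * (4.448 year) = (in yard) 2.615e+11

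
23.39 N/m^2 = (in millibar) 0.2339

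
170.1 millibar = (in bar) 0.1701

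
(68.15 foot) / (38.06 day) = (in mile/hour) 1.413e-05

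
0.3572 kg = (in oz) 12.6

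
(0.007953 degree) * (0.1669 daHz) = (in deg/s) 0.01327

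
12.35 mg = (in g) 0.01235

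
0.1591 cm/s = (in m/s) 0.001591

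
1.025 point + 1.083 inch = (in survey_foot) 0.09144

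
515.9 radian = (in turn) 82.11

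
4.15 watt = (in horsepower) 0.005565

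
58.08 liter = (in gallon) 15.34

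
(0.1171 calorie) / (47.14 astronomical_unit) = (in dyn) 6.948e-09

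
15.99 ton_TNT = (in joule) 6.69e+10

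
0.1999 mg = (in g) 0.0001999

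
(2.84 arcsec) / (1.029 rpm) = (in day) 1.479e-09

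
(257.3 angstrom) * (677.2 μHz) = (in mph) 3.898e-11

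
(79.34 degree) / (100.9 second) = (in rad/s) 0.01372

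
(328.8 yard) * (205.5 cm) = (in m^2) 617.8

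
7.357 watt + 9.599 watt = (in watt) 16.96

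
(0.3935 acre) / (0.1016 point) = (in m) 4.443e+07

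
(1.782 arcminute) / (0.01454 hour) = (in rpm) 9.457e-05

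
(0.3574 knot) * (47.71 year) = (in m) 2.766e+08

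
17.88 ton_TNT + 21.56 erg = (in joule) 7.481e+10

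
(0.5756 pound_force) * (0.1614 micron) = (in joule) 4.132e-07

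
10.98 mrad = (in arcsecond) 2265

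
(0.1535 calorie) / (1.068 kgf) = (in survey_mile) 3.81e-05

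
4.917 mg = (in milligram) 4.917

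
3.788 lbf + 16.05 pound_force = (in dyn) 8.824e+06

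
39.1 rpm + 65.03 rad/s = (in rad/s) 69.12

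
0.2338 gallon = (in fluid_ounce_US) 29.93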